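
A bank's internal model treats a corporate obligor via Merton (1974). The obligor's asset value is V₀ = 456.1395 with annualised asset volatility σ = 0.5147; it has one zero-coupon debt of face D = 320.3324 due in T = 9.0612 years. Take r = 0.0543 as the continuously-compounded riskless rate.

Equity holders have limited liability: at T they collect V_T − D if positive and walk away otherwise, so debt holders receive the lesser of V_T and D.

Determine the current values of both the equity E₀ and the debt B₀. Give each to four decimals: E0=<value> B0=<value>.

E0=333.3674 B0=122.7721

d₁ = [ln(V₀/D) + (r + σ²/2)T] / (σ√T)
   = [ln(456.1395/320.3324) + (0.0543 + 0.5·0.5147²)·9.0612] / (0.5147·√9.0612)
   = [0.353439 + 1.692252] / 1.549341 = 1.320362
d₂ = d₁ − σ√T = 1.320362 − 1.549341 = -0.228979
N(d₁) = 0.906643,  N(d₂) = 0.409443,  e^(−rT) = 0.611388
E₀ = V₀·N(d₁) − D·e^(−rT)·N(d₂)
   = 456.1395·0.906643 − 320.3324·0.611388·0.409443 = 333.367353
B₀ = V₀ − E₀ = 456.1395 − 333.367353 = 122.772147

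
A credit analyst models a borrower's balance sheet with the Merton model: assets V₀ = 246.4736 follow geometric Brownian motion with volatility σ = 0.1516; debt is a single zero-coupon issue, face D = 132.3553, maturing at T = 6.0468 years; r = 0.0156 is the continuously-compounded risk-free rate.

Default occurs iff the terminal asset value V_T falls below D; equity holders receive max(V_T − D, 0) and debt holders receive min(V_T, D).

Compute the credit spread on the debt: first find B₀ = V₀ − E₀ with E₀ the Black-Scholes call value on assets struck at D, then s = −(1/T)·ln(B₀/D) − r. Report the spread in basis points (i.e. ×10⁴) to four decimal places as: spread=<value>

d₁ = [ln(V₀/D) + (r + σ²/2)T] / (σ√T)
   = [ln(246.4736/132.3553) + (0.0156 + 0.5·0.1516²)·6.0468] / (0.1516·√6.0468)
   = [0.621765 + 0.163816] / 0.372788 = 2.107311
d₂ = d₁ − σ√T = 2.107311 − 0.372788 = 1.734523
N(d₁) = 0.982455,  N(d₂) = 0.958587,  e^(−rT) = 0.909982
E₀ = V₀·N(d₁) − D·e^(−rT)·N(d₂)
   = 246.4736·0.982455 − 132.3553·0.909982·0.958587 = 126.695939
B₀ = V₀ − E₀ = 246.4736 − 126.695939 = 119.777661
spread = −(1/T)·ln(B₀/D) − r = −(1/6.0468)·ln(119.777661/132.3553) − 0.0156 = 0.00091333
in basis points: 0.00091333 × 10⁴ = 9.1333 bp

spread=9.1333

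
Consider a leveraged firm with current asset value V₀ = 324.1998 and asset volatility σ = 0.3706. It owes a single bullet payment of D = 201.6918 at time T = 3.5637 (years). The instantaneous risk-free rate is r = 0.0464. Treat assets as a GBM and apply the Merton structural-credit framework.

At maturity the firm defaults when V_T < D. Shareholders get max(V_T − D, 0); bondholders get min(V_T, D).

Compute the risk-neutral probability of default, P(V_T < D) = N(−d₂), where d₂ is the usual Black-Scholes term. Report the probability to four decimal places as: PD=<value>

d₁ = [ln(V₀/D) + (r + σ²/2)T] / (σ√T)
   = [ln(324.1998/201.6918) + (0.0464 + 0.5·0.3706²)·3.5637] / (0.3706·√3.5637)
   = [0.474619 + 0.410083] / 0.699610 = 1.264565
d₂ = d₁ − σ√T = 1.264565 − 0.699610 = 0.564955
risk-neutral PD = N(−d₂) = N(-0.564955) = 0.286052

PD=0.2861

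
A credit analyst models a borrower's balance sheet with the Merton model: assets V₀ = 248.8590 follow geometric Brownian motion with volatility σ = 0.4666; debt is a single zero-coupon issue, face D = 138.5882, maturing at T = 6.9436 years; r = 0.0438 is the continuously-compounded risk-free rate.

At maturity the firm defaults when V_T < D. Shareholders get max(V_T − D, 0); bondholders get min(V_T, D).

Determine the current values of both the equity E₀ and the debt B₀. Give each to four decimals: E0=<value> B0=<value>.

E0=170.8113 B0=78.0477

d₁ = [ln(V₀/D) + (r + σ²/2)T] / (σ√T)
   = [ln(248.8590/138.5882) + (0.0438 + 0.5·0.4666²)·6.9436] / (0.4666·√6.9436)
   = [0.585380 + 1.059995] / 1.229524 = 1.338220
d₂ = d₁ − σ√T = 1.338220 − 1.229524 = 0.108696
N(d₁) = 0.909588,  N(d₂) = 0.543278,  e^(−rT) = 0.737765
E₀ = V₀·N(d₁) − D·e^(−rT)·N(d₂)
   = 248.8590·0.909588 − 138.5882·0.737765·0.543278 = 170.811300
B₀ = V₀ − E₀ = 248.8590 − 170.811300 = 78.047700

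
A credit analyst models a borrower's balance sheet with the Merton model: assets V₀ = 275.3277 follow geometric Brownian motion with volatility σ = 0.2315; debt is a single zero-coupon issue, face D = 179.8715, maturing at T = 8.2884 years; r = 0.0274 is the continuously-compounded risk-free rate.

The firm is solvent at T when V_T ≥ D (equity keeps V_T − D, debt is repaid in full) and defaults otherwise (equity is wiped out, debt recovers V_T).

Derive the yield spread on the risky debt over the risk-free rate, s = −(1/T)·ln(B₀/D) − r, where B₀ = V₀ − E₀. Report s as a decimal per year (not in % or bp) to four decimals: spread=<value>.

d₁ = [ln(V₀/D) + (r + σ²/2)T] / (σ√T)
   = [ln(275.3277/179.8715) + (0.0274 + 0.5·0.2315²)·8.2884] / (0.2315·√8.2884)
   = [0.425719 + 0.449199] / 0.666479 = 1.312748
d₂ = d₁ − σ√T = 1.312748 − 0.666479 = 0.646269
N(d₁) = 0.905366,  N(d₂) = 0.740947,  e^(−rT) = 0.796839
E₀ = V₀·N(d₁) − D·e^(−rT)·N(d₂)
   = 275.3277·0.905366 − 179.8715·0.796839·0.740947 = 143.073321
B₀ = V₀ − E₀ = 275.3277 − 143.073321 = 132.254379
spread = −(1/T)·ln(B₀/D) − r = −(1/8.2884)·ln(132.254379/179.8715) − 0.0274 = 0.00970192

spread=0.0097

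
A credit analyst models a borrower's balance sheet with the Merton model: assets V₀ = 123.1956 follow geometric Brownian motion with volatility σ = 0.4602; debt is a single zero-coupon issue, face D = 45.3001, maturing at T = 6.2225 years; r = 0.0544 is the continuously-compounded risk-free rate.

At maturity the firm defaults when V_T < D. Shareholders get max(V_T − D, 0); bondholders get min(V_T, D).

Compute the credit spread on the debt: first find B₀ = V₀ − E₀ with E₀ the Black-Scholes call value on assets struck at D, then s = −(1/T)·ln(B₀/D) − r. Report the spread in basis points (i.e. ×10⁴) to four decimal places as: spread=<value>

spread=206.8324

d₁ = [ln(V₀/D) + (r + σ²/2)T] / (σ√T)
   = [ln(123.1956/45.3001) + (0.0544 + 0.5·0.4602²)·6.2225] / (0.4602·√6.2225)
   = [1.000464 + 0.997417] / 1.147966 = 1.740366
d₂ = d₁ − σ√T = 1.740366 − 1.147966 = 0.592400
N(d₁) = 0.959103,  N(d₂) = 0.723209,  e^(−rT) = 0.712836
E₀ = V₀·N(d₁) − D·e^(−rT)·N(d₂)
   = 123.1956·0.959103 − 45.3001·0.712836·0.723209 = 94.803704
B₀ = V₀ − E₀ = 123.1956 − 94.803704 = 28.391896
spread = −(1/T)·ln(B₀/D) − r = −(1/6.2225)·ln(28.391896/45.3001) − 0.0544 = 0.02068324
in basis points: 0.02068324 × 10⁴ = 206.8324 bp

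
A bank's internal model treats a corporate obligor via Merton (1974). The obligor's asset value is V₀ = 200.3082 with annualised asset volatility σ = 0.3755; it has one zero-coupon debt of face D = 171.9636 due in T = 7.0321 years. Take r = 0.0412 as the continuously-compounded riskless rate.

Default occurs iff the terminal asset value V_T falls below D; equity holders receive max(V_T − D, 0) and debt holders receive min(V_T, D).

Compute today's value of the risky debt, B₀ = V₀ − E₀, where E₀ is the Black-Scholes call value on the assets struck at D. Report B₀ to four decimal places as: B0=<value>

d₁ = [ln(V₀/D) + (r + σ²/2)T] / (σ√T)
   = [ln(200.3082/171.9636) + (0.0412 + 0.5·0.3755²)·7.0321] / (0.3755·√7.0321)
   = [0.152574 + 0.785486] / 0.995755 = 0.942060
d₂ = d₁ − σ√T = 0.942060 − 0.995755 = -0.053695
N(d₁) = 0.826919,  N(d₂) = 0.478589,  e^(−rT) = 0.748471
E₀ = V₀·N(d₁) − D·e^(−rT)·N(d₂)
   = 200.3082·0.826919 − 171.9636·0.748471·0.478589 = 104.039552
B₀ = V₀ − E₀ = 200.3082 − 104.039552 = 96.268648

B0=96.2686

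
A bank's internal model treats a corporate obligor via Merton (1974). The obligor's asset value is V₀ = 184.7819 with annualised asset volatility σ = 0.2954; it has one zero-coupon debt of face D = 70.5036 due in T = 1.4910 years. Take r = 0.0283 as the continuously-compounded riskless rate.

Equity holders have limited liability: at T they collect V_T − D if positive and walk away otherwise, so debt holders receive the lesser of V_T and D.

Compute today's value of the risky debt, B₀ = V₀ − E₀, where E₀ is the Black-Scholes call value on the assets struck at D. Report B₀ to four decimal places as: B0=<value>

d₁ = [ln(V₀/D) + (r + σ²/2)T] / (σ√T)
   = [ln(184.7819/70.5036) + (0.0283 + 0.5·0.2954²)·1.4910] / (0.2954·√1.4910)
   = [0.963512 + 0.107248] / 0.360703 = 2.968542
d₂ = d₁ − σ√T = 2.968542 − 0.360703 = 2.607839
N(d₁) = 0.998504,  N(d₂) = 0.995444,  e^(−rT) = 0.958683
E₀ = V₀·N(d₁) − D·e^(−rT)·N(d₂)
   = 184.7819·0.998504 − 70.5036·0.958683·0.995444 = 117.222810
B₀ = V₀ − E₀ = 184.7819 − 117.222810 = 67.559090

B0=67.5591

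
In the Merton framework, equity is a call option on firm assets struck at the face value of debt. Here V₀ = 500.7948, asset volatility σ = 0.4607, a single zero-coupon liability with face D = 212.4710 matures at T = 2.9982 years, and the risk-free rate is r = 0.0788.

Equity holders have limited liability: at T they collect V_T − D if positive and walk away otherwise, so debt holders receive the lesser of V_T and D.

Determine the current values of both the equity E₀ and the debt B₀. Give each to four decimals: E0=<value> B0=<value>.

E0=341.5774 B0=159.2174

d₁ = [ln(V₀/D) + (r + σ²/2)T] / (σ√T)
   = [ln(500.7948/212.4710) + (0.0788 + 0.5·0.4607²)·2.9982] / (0.4607·√2.9982)
   = [0.857391 + 0.554434] / 0.797716 = 1.769833
d₂ = d₁ − σ√T = 1.769833 − 0.797716 = 0.972117
N(d₁) = 0.961623,  N(d₂) = 0.834504,  e^(−rT) = 0.789577
E₀ = V₀·N(d₁) − D·e^(−rT)·N(d₂)
   = 500.7948·0.961623 − 212.4710·0.789577·0.834504 = 341.577396
B₀ = V₀ − E₀ = 500.7948 − 341.577396 = 159.217404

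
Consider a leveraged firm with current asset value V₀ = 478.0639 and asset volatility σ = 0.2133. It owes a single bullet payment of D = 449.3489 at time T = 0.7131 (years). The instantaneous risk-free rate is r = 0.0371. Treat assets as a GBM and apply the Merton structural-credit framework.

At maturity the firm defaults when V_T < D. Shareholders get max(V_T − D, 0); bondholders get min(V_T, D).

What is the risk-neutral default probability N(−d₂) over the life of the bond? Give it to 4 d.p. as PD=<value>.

d₁ = [ln(V₀/D) + (r + σ²/2)T] / (σ√T)
   = [ln(478.0639/449.3489) + (0.0371 + 0.5·0.2133²)·0.7131] / (0.2133·√0.7131)
   = [0.061945 + 0.042678] / 0.180122 = 0.580844
d₂ = d₁ − σ√T = 0.580844 − 0.180122 = 0.400723
risk-neutral PD = N(−d₂) = N(-0.400723) = 0.344312

PD=0.3443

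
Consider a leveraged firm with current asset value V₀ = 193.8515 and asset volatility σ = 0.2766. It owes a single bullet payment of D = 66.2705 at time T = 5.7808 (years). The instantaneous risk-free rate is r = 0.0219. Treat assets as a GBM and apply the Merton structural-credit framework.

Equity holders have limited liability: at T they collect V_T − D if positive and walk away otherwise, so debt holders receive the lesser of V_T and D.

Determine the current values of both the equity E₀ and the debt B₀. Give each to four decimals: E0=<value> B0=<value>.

E0=136.4193 B0=57.4322

d₁ = [ln(V₀/D) + (r + σ²/2)T] / (σ√T)
   = [ln(193.8515/66.2705) + (0.0219 + 0.5·0.2766²)·5.7808] / (0.2766·√5.7808)
   = [1.073348 + 0.347737] / 0.665038 = 2.136849
d₂ = d₁ − σ√T = 2.136849 − 0.665038 = 1.471811
N(d₁) = 0.983695,  N(d₂) = 0.929464,  e^(−rT) = 0.881086
E₀ = V₀·N(d₁) − D·e^(−rT)·N(d₂)
   = 193.8515·0.983695 − 66.2705·0.881086·0.929464 = 136.419278
B₀ = V₀ − E₀ = 193.8515 − 136.419278 = 57.432222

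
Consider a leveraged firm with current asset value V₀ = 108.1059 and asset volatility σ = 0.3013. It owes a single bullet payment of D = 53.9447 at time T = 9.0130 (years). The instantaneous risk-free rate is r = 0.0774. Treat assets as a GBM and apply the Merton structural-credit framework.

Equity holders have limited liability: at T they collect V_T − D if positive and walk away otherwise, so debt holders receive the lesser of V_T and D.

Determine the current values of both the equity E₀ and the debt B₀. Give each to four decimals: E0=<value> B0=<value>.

d₁ = [ln(V₀/D) + (r + σ²/2)T] / (σ√T)
   = [ln(108.1059/53.9447) + (0.0774 + 0.5·0.3013²)·9.0130] / (0.3013·√9.0130)
   = [0.695152 + 1.106714] / 0.904553 = 1.991997
d₂ = d₁ − σ√T = 1.991997 − 0.904553 = 1.087444
N(d₁) = 0.976814,  N(d₂) = 0.861580,  e^(−rT) = 0.497775
E₀ = V₀·N(d₁) − D·e^(−rT)·N(d₂)
   = 108.1059·0.976814 − 53.9447·0.497775·0.861580 = 82.463950
B₀ = V₀ − E₀ = 108.1059 − 82.463950 = 25.641950

E0=82.4640 B0=25.6419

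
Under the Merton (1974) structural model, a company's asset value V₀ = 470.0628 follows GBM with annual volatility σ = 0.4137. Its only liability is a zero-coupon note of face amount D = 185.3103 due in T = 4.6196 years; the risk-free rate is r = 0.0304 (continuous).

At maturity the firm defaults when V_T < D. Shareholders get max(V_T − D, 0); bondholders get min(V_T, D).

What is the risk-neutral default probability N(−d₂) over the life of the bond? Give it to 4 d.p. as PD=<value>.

PD=0.2236

d₁ = [ln(V₀/D) + (r + σ²/2)T] / (σ√T)
   = [ln(470.0628/185.3103) + (0.0304 + 0.5·0.4137²)·4.6196] / (0.4137·√4.6196)
   = [0.930835 + 0.535753] / 0.889176 = 1.649378
d₂ = d₁ − σ√T = 1.649378 − 0.889176 = 0.760202
risk-neutral PD = N(−d₂) = N(-0.760202) = 0.223567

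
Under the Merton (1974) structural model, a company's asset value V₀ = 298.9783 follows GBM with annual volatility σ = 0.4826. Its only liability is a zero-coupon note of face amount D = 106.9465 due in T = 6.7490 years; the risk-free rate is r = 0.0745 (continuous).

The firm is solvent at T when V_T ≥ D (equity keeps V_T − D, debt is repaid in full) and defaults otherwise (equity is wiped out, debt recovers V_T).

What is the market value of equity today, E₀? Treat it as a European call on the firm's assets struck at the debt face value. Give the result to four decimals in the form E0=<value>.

E0=242.5000

d₁ = [ln(V₀/D) + (r + σ²/2)T] / (σ√T)
   = [ln(298.9783/106.9465) + (0.0745 + 0.5·0.4826²)·6.7490] / (0.4826·√6.7490)
   = [1.028042 + 1.288731] / 1.253739 = 1.847892
d₂ = d₁ − σ√T = 1.847892 − 1.253739 = 0.594153
N(d₁) = 0.967691,  N(d₂) = 0.723795,  e^(−rT) = 0.604834
E₀ = V₀·N(d₁) − D·e^(−rT)·N(d₂)
   = 298.9783·0.967691 − 106.9465·0.604834·0.723795 = 242.499975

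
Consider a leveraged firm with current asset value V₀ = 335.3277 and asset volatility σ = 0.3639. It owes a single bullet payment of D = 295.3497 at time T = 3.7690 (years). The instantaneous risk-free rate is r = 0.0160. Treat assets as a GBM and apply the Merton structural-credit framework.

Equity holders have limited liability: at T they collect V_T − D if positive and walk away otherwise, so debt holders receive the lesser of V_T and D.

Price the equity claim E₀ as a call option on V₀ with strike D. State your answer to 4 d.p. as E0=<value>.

d₁ = [ln(V₀/D) + (r + σ²/2)T] / (σ√T)
   = [ln(335.3277/295.3497) + (0.0160 + 0.5·0.3639²)·3.7690] / (0.3639·√3.7690)
   = [0.126948 + 0.309856] / 0.706472 = 0.618289
d₂ = d₁ − σ√T = 0.618289 − 0.706472 = -0.088184
N(d₁) = 0.731807,  N(d₂) = 0.464865,  e^(−rT) = 0.941478
E₀ = V₀·N(d₁) − D·e^(−rT)·N(d₂)
   = 335.3277·0.731807 − 295.3497·0.941478·0.464865 = 116.132372

E0=116.1324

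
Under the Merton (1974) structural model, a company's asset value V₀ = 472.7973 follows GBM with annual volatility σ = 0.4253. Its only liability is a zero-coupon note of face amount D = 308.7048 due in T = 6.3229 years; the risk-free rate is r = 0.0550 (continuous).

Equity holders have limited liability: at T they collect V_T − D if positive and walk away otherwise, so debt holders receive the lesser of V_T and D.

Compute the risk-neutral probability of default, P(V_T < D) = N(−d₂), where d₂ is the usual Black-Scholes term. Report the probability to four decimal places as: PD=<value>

d₁ = [ln(V₀/D) + (r + σ²/2)T] / (σ√T)
   = [ln(472.7973/308.7048) + (0.0550 + 0.5·0.4253²)·6.3229] / (0.4253·√6.3229)
   = [0.426281 + 0.919603] / 1.069433 = 1.258503
d₂ = d₁ − σ√T = 1.258503 − 1.069433 = 0.189070
risk-neutral PD = N(−d₂) = N(-0.189070) = 0.425019

PD=0.4250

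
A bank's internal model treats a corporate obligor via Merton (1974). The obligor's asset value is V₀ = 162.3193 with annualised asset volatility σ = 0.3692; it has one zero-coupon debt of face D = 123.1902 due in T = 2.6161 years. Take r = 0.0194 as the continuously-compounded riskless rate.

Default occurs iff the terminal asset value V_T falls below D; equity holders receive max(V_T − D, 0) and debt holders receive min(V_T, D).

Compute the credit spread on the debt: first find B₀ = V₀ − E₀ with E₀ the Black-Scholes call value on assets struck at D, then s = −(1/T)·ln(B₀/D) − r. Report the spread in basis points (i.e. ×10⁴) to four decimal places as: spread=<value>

d₁ = [ln(V₀/D) + (r + σ²/2)T] / (σ√T)
   = [ln(162.3193/123.1902) + (0.0194 + 0.5·0.3692²)·2.6161] / (0.3692·√2.6161)
   = [0.275836 + 0.229051] / 0.597157 = 0.845483
d₂ = d₁ − σ√T = 0.845483 − 0.597157 = 0.248326
N(d₁) = 0.801080,  N(d₂) = 0.598059,  e^(−rT) = 0.950514
E₀ = V₀·N(d₁) − D·e^(−rT)·N(d₂)
   = 162.3193·0.801080 − 123.1902·0.950514·0.598059 = 60.001548
B₀ = V₀ − E₀ = 162.3193 − 60.001548 = 102.317752
spread = −(1/T)·ln(B₀/D) − r = −(1/2.6161)·ln(102.317752/123.1902) − 0.0194 = 0.05156300
in basis points: 0.05156300 × 10⁴ = 515.6300 bp

spread=515.6300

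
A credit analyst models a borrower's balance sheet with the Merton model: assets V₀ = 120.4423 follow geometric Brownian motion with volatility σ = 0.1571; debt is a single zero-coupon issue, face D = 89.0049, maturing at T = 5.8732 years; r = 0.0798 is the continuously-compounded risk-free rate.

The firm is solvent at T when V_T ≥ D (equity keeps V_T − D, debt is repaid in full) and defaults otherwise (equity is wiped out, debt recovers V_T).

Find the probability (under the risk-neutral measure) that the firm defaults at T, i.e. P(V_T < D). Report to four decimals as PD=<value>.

d₁ = [ln(V₀/D) + (r + σ²/2)T] / (σ√T)
   = [ln(120.4423/89.0049) + (0.0798 + 0.5·0.1571²)·5.8732] / (0.1571·√5.8732)
   = [0.302479 + 0.541158] / 0.380727 = 2.215859
d₂ = d₁ − σ√T = 2.215859 − 0.380727 = 1.835132
risk-neutral PD = N(−d₂) = N(-1.835132) = 0.033243

PD=0.0332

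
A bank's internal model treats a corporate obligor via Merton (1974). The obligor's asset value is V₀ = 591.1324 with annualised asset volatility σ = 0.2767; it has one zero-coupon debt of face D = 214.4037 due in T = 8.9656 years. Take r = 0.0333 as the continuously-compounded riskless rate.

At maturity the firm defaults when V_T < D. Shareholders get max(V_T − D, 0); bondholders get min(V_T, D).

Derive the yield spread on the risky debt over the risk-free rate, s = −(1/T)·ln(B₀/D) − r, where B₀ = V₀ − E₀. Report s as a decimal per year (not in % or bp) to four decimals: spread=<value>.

d₁ = [ln(V₀/D) + (r + σ²/2)T] / (σ√T)
   = [ln(591.1324/214.4037) + (0.0333 + 0.5·0.2767²)·8.9656] / (0.2767·√8.9656)
   = [1.014179 + 0.641771] / 0.828512 = 1.998703
d₂ = d₁ − σ√T = 1.998703 − 0.828512 = 1.170191
N(d₁) = 0.977180,  N(d₂) = 0.879038,  e^(−rT) = 0.741890
E₀ = V₀·N(d₁) − D·e^(−rT)·N(d₂)
   = 591.1324·0.977180 − 214.4037·0.741890·0.879038 = 437.819382
B₀ = V₀ − E₀ = 591.1324 − 437.819382 = 153.313018
spread = −(1/T)·ln(B₀/D) − r = −(1/8.9656)·ln(153.313018/214.4037) − 0.0333 = 0.00410731

spread=0.0041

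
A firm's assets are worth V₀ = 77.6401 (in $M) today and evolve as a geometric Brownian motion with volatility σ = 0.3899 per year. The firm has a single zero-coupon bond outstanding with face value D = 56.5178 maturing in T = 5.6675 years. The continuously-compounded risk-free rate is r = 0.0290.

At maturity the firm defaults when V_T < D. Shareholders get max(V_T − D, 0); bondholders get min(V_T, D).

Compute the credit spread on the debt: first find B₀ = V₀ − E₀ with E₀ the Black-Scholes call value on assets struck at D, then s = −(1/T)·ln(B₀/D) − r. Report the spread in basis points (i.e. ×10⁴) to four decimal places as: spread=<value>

spread=426.1238

d₁ = [ln(V₀/D) + (r + σ²/2)T] / (σ√T)
   = [ln(77.6401/56.5178) + (0.0290 + 0.5·0.3899²)·5.6675] / (0.3899·√5.6675)
   = [0.317528 + 0.595150] / 0.928216 = 0.983261
d₂ = d₁ − σ√T = 0.983261 − 0.928216 = 0.055045
N(d₁) = 0.837260,  N(d₂) = 0.521949,  e^(−rT) = 0.848439
E₀ = V₀·N(d₁) − D·e^(−rT)·N(d₂)
   = 77.6401·0.837260 − 56.5178·0.848439·0.521949 = 39.976563
B₀ = V₀ − E₀ = 77.6401 − 39.976563 = 37.663537
spread = −(1/T)·ln(B₀/D) − r = −(1/5.6675)·ln(37.663537/56.5178) − 0.0290 = 0.04261238
in basis points: 0.04261238 × 10⁴ = 426.1238 bp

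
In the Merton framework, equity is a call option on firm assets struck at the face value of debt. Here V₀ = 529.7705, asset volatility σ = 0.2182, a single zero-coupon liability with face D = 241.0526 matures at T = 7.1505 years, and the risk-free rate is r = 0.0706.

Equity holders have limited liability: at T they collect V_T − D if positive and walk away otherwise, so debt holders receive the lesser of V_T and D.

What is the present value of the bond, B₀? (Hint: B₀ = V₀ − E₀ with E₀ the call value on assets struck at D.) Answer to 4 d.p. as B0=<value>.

d₁ = [ln(V₀/D) + (r + σ²/2)T] / (σ√T)
   = [ln(529.7705/241.0526) + (0.0706 + 0.5·0.2182²)·7.1505] / (0.2182·√7.1505)
   = [0.787429 + 0.675047] / 0.583476 = 2.506489
d₂ = d₁ − σ√T = 2.506489 − 0.583476 = 1.923013
N(d₁) = 0.993903,  N(d₂) = 0.972761,  e^(−rT) = 0.603611
E₀ = V₀·N(d₁) − D·e^(−rT)·N(d₂)
   = 529.7705·0.993903 − 241.0526·0.603611·0.972761 = 385.001927
B₀ = V₀ − E₀ = 529.7705 − 385.001927 = 144.768573

B0=144.7686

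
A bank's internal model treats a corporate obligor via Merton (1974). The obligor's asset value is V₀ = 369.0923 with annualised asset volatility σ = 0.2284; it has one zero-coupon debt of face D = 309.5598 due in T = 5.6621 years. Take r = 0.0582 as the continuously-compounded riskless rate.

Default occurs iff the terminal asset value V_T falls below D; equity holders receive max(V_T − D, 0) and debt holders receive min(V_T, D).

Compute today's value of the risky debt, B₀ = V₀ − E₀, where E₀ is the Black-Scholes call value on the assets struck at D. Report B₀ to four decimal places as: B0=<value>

d₁ = [ln(V₀/D) + (r + σ²/2)T] / (σ√T)
   = [ln(369.0923/309.5598) + (0.0582 + 0.5·0.2284²)·5.6621] / (0.2284·√5.6621)
   = [0.175895 + 0.477220] / 0.543482 = 1.201726
d₂ = d₁ − σ√T = 1.201726 − 0.543482 = 0.658244
N(d₁) = 0.885265,  N(d₂) = 0.744809,  e^(−rT) = 0.719259
E₀ = V₀·N(d₁) − D·e^(−rT)·N(d₂)
   = 369.0923·0.885265 − 309.5598·0.719259·0.744809 = 160.910068
B₀ = V₀ − E₀ = 369.0923 − 160.910068 = 208.182232

B0=208.1822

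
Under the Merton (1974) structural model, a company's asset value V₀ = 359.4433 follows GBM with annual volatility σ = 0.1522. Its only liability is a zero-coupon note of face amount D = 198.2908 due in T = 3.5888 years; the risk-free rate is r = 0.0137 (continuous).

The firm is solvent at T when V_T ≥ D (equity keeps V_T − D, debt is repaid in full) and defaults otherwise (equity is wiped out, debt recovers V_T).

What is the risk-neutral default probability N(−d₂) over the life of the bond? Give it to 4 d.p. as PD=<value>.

PD=0.0183

d₁ = [ln(V₀/D) + (r + σ²/2)T] / (σ√T)
   = [ln(359.4433/198.2908) + (0.0137 + 0.5·0.1522²)·3.5888] / (0.1522·√3.5888)
   = [0.594822 + 0.090734] / 0.288330 = 2.377679
d₂ = d₁ − σ√T = 2.377679 − 0.288330 = 2.089350
risk-neutral PD = N(−d₂) = N(-2.089350) = 0.018338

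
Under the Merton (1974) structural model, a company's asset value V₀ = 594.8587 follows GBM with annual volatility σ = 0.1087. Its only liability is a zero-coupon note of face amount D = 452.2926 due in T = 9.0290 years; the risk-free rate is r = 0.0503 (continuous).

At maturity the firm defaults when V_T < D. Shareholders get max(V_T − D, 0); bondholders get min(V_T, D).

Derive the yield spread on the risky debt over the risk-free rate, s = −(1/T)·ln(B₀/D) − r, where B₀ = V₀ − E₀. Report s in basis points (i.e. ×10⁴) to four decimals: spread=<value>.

spread=2.3171

d₁ = [ln(V₀/D) + (r + σ²/2)T] / (σ√T)
   = [ln(594.8587/452.2926) + (0.0503 + 0.5·0.1087²)·9.0290] / (0.1087·√9.0290)
   = [0.273995 + 0.507501] / 0.326625 = 2.392638
d₂ = d₁ − σ√T = 2.392638 − 0.326625 = 2.066013
N(d₁) = 0.991636,  N(d₂) = 0.980586,  e^(−rT) = 0.634982
E₀ = V₀·N(d₁) − D·e^(−rT)·N(d₂)
   = 594.8587·0.991636 − 452.2926·0.634982·0.980586 = 308.261289
B₀ = V₀ − E₀ = 594.8587 − 308.261289 = 286.597411
spread = −(1/T)·ln(B₀/D) − r = −(1/9.0290)·ln(286.597411/452.2926) − 0.0503 = 0.00023171
in basis points: 0.00023171 × 10⁴ = 2.3171 bp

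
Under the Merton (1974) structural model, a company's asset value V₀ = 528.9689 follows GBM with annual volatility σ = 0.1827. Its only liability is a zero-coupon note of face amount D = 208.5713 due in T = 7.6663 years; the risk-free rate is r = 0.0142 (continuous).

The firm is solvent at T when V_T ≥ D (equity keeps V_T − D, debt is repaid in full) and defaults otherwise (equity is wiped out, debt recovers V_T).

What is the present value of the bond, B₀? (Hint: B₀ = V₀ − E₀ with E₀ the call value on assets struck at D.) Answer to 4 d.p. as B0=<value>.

B0=185.9226

d₁ = [ln(V₀/D) + (r + σ²/2)T] / (σ√T)
   = [ln(528.9689/208.5713) + (0.0142 + 0.5·0.1827²)·7.6663] / (0.1827·√7.6663)
   = [0.930649 + 0.236809] / 0.505861 = 2.307862
d₂ = d₁ − σ√T = 2.307862 − 0.505861 = 1.802001
N(d₁) = 0.989497,  N(d₂) = 0.964227,  e^(−rT) = 0.896855
E₀ = V₀·N(d₁) − D·e^(−rT)·N(d₂)
   = 528.9689·0.989497 − 208.5713·0.896855·0.964227 = 343.046347
B₀ = V₀ − E₀ = 528.9689 − 343.046347 = 185.922553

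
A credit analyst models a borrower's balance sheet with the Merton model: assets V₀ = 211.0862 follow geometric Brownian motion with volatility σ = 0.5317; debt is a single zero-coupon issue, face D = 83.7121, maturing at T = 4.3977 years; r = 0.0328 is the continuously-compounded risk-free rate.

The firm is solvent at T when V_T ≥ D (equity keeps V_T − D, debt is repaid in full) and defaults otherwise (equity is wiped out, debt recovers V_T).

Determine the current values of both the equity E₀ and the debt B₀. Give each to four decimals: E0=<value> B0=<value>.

E0=149.8931 B0=61.1931

d₁ = [ln(V₀/D) + (r + σ²/2)T] / (σ√T)
   = [ln(211.0862/83.7121) + (0.0328 + 0.5·0.5317²)·4.3977] / (0.5317·√4.3977)
   = [0.924883 + 0.765870] / 1.115012 = 1.516355
d₂ = d₁ − σ√T = 1.516355 − 1.115012 = 0.401343
N(d₁) = 0.935285,  N(d₂) = 0.655916,  e^(−rT) = 0.865676
E₀ = V₀·N(d₁) − D·e^(−rT)·N(d₂)
   = 211.0862·0.935285 − 83.7121·0.865676·0.655916 = 149.893148
B₀ = V₀ − E₀ = 211.0862 − 149.893148 = 61.193052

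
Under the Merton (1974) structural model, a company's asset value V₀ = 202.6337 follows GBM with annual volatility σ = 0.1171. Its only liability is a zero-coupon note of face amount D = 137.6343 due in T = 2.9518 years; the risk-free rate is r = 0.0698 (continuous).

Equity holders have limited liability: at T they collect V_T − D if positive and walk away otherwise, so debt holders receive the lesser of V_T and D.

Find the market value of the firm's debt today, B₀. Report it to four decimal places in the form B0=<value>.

B0=111.9934

d₁ = [ln(V₀/D) + (r + σ²/2)T] / (σ√T)
   = [ln(202.6337/137.6343) + (0.0698 + 0.5·0.1171²)·2.9518] / (0.1171·√2.9518)
   = [0.386800 + 0.226274] / 0.201187 = 3.047279
d₂ = d₁ − σ√T = 3.047279 − 0.201187 = 2.846092
N(d₁) = 0.998845,  N(d₂) = 0.997787,  e^(−rT) = 0.813804
E₀ = V₀·N(d₁) − D·e^(−rT)·N(d₂)
   = 202.6337·0.998845 − 137.6343·0.813804·0.997787 = 90.640251
B₀ = V₀ − E₀ = 202.6337 − 90.640251 = 111.993449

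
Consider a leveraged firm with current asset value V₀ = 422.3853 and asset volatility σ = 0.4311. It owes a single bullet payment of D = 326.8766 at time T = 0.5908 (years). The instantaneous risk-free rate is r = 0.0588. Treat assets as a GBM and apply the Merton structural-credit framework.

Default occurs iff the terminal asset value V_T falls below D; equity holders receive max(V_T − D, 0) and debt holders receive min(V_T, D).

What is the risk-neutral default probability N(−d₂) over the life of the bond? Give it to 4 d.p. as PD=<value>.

d₁ = [ln(V₀/D) + (r + σ²/2)T] / (σ√T)
   = [ln(422.3853/326.8766) + (0.0588 + 0.5·0.4311²)·0.5908] / (0.4311·√0.5908)
   = [0.256335 + 0.089638] / 0.331359 = 1.044106
d₂ = d₁ − σ√T = 1.044106 − 0.331359 = 0.712747
risk-neutral PD = N(−d₂) = N(-0.712747) = 0.238001

PD=0.2380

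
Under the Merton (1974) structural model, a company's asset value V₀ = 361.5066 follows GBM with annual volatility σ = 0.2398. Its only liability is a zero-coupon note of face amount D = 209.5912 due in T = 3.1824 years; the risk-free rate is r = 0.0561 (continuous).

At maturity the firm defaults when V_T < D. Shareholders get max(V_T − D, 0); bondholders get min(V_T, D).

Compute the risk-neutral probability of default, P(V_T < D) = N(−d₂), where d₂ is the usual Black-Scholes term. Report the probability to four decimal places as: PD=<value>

d₁ = [ln(V₀/D) + (r + σ²/2)T] / (σ√T)
   = [ln(361.5066/209.5912) + (0.0561 + 0.5·0.2398²)·3.1824] / (0.2398·√3.1824)
   = [0.545121 + 0.270033] / 0.427786 = 1.905519
d₂ = d₁ − σ√T = 1.905519 − 0.427786 = 1.477733
risk-neutral PD = N(−d₂) = N(-1.477733) = 0.069740

PD=0.0697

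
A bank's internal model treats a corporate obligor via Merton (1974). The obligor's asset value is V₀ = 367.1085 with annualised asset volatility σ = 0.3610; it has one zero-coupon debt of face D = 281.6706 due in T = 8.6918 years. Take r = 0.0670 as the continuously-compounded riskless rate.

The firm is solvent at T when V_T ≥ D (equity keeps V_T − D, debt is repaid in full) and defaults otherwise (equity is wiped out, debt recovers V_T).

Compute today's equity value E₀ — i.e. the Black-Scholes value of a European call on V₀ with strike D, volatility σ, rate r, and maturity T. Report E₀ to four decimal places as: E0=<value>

d₁ = [ln(V₀/D) + (r + σ²/2)T] / (σ√T)
   = [ln(367.1085/281.6706) + (0.0670 + 0.5·0.3610²)·8.6918] / (0.3610·√8.6918)
   = [0.264919 + 1.148713] / 1.064295 = 1.328233
d₂ = d₁ − σ√T = 1.328233 − 1.064295 = 0.263938
N(d₁) = 0.907949,  N(d₂) = 0.604086,  e^(−rT) = 0.558584
E₀ = V₀·N(d₁) − D·e^(−rT)·N(d₂)
   = 367.1085·0.907949 − 281.6706·0.558584·0.604086 = 238.271074

E0=238.2711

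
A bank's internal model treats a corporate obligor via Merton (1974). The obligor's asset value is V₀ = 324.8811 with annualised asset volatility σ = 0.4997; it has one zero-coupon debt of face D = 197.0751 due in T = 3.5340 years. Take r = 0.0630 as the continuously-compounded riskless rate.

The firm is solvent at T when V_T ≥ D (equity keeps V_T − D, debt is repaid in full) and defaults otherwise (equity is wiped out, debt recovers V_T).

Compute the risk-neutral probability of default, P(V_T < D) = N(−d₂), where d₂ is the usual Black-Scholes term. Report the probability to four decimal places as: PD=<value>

d₁ = [ln(V₀/D) + (r + σ²/2)T] / (σ√T)
   = [ln(324.8811/197.0751) + (0.0630 + 0.5·0.4997²)·3.5340] / (0.4997·√3.5340)
   = [0.499874 + 0.663862] / 0.939383 = 1.238831
d₂ = d₁ − σ√T = 1.238831 − 0.939383 = 0.299448
risk-neutral PD = N(−d₂) = N(-0.299448) = 0.382299

PD=0.3823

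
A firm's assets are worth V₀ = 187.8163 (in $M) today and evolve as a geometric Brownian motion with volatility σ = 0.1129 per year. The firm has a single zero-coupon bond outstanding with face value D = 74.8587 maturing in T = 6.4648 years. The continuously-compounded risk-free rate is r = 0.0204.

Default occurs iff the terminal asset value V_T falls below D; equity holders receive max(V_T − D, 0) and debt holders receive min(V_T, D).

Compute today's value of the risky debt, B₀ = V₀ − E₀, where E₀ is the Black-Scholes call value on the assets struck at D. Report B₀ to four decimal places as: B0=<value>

d₁ = [ln(V₀/D) + (r + σ²/2)T] / (σ√T)
   = [ln(187.8163/74.8587) + (0.0204 + 0.5·0.1129²)·6.4648] / (0.1129·√6.4648)
   = [0.919862 + 0.173083] / 0.287059 = 3.807387
d₂ = d₁ − σ√T = 3.807387 − 0.287059 = 3.520328
N(d₁) = 0.999930,  N(d₂) = 0.999784,  e^(−rT) = 0.876444
E₀ = V₀·N(d₁) − D·e^(−rT)·N(d₂)
   = 187.8163·0.999930 − 74.8587·0.876444·0.999784 = 122.207756
B₀ = V₀ − E₀ = 187.8163 − 122.207756 = 65.608544

B0=65.6085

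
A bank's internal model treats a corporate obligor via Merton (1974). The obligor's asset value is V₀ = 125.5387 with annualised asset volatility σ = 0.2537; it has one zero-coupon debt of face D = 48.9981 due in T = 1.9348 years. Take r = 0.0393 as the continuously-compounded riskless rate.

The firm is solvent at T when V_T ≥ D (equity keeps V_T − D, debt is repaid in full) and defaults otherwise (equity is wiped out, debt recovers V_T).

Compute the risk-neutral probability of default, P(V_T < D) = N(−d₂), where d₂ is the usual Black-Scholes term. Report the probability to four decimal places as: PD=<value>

PD=0.0034

d₁ = [ln(V₀/D) + (r + σ²/2)T] / (σ√T)
   = [ln(125.5387/48.9981) + (0.0393 + 0.5·0.2537²)·1.9348] / (0.2537·√1.9348)
   = [0.940833 + 0.138303] / 0.352889 = 3.058000
d₂ = d₁ − σ√T = 3.058000 − 0.352889 = 2.705111
risk-neutral PD = N(−d₂) = N(-2.705111) = 0.003414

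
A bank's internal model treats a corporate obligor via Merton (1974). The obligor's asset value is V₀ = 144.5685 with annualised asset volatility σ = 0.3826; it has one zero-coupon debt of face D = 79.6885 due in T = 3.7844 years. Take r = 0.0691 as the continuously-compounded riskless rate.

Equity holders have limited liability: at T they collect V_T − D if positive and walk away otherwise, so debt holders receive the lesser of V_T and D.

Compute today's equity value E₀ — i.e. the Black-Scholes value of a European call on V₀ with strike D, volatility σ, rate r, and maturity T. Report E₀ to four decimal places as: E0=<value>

E0=87.3612

d₁ = [ln(V₀/D) + (r + σ²/2)T] / (σ√T)
   = [ln(144.5685/79.6885) + (0.0691 + 0.5·0.3826²)·3.7844] / (0.3826·√3.7844)
   = [0.595628 + 0.538487] / 0.744292 = 1.523751
d₂ = d₁ − σ√T = 1.523751 − 0.744292 = 0.779458
N(d₁) = 0.936214,  N(d₂) = 0.782145,  e^(−rT) = 0.769894
E₀ = V₀·N(d₁) − D·e^(−rT)·N(d₂)
   = 144.5685·0.936214 − 79.6885·0.769894·0.782145 = 87.361174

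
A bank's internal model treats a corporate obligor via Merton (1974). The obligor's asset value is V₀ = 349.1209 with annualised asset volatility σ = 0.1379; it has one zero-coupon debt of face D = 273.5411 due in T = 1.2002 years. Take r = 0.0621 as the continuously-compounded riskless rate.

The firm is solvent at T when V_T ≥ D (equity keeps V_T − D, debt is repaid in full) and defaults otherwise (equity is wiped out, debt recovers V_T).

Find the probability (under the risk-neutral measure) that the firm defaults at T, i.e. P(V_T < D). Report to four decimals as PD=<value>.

PD=0.0210

d₁ = [ln(V₀/D) + (r + σ²/2)T] / (σ√T)
   = [ln(349.1209/273.5411) + (0.0621 + 0.5·0.1379²)·1.2002] / (0.1379·√1.2002)
   = [0.243966 + 0.085944] / 0.151074 = 2.183761
d₂ = d₁ − σ√T = 2.183761 − 0.151074 = 2.032687
risk-neutral PD = N(−d₂) = N(-2.032687) = 0.021042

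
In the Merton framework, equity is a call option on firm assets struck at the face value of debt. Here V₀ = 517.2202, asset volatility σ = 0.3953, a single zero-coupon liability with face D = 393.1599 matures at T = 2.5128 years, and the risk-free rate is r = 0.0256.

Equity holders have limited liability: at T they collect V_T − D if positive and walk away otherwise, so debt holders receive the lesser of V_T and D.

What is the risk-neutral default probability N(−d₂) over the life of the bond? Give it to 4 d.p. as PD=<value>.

PD=0.4102

d₁ = [ln(V₀/D) + (r + σ²/2)T] / (σ√T)
   = [ln(517.2202/393.1599) + (0.0256 + 0.5·0.3953²)·2.5128] / (0.3953·√2.5128)
   = [0.274252 + 0.260655] / 0.626622 = 0.853637
d₂ = d₁ − σ√T = 0.853637 − 0.626622 = 0.227014
risk-neutral PD = N(−d₂) = N(-0.227014) = 0.410206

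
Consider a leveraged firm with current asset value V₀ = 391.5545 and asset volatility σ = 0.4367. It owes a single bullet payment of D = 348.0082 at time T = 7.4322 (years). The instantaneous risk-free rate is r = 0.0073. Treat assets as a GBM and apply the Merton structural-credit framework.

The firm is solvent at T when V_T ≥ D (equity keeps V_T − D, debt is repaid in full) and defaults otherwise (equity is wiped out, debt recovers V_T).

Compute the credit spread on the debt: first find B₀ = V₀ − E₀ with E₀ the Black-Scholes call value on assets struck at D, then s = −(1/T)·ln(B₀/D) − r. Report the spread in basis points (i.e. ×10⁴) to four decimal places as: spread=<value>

spread=689.6601

d₁ = [ln(V₀/D) + (r + σ²/2)T] / (σ√T)
   = [ln(391.5545/348.0082) + (0.0073 + 0.5·0.4367²)·7.4322] / (0.4367·√7.4322)
   = [0.117899 + 0.762941] / 1.190534 = 0.739869
d₂ = d₁ − σ√T = 0.739869 − 1.190534 = -0.450665
N(d₁) = 0.770310,  N(d₂) = 0.326115,  e^(−rT) = 0.947190
E₀ = V₀·N(d₁) − D·e^(−rT)·N(d₂)
   = 391.5545·0.770310 − 348.0082·0.947190·0.326115 = 194.121002
B₀ = V₀ − E₀ = 391.5545 − 194.121002 = 197.433498
spread = −(1/T)·ln(B₀/D) − r = −(1/7.4322)·ln(197.433498/348.0082) − 0.0073 = 0.06896601
in basis points: 0.06896601 × 10⁴ = 689.6601 bp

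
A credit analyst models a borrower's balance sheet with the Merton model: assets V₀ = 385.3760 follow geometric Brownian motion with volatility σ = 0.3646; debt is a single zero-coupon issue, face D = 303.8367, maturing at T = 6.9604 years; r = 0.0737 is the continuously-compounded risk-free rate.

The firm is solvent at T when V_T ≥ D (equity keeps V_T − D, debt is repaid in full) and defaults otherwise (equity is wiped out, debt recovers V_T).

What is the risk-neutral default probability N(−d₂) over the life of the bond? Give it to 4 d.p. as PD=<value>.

d₁ = [ln(V₀/D) + (r + σ²/2)T] / (σ√T)
   = [ln(385.3760/303.8367) + (0.0737 + 0.5·0.3646²)·6.9604] / (0.3646·√6.9604)
   = [0.237729 + 0.975615] / 0.961909 = 1.261393
d₂ = d₁ − σ√T = 1.261393 − 0.961909 = 0.299484
risk-neutral PD = N(−d₂) = N(-0.299484) = 0.382285

PD=0.3823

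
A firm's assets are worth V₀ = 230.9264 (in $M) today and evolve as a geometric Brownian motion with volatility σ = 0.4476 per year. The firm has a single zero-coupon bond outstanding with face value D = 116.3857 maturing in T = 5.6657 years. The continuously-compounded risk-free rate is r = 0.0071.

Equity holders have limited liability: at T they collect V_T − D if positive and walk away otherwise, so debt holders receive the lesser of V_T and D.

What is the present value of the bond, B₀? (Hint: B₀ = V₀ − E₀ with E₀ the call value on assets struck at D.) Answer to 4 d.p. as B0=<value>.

d₁ = [ln(V₀/D) + (r + σ²/2)T] / (σ√T)
   = [ln(230.9264/116.3857) + (0.0071 + 0.5·0.4476²)·5.6657] / (0.4476·√5.6657)
   = [0.685189 + 0.607776] / 1.065410 = 1.213584
d₂ = d₁ − σ√T = 1.213584 − 1.065410 = 0.148174
N(d₁) = 0.887547,  N(d₂) = 0.558897,  e^(−rT) = 0.960572
E₀ = V₀·N(d₁) − D·e^(−rT)·N(d₂)
   = 230.9264·0.887547 − 116.3857·0.960572·0.558897 = 142.475029
B₀ = V₀ − E₀ = 230.9264 − 142.475029 = 88.451371

B0=88.4514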